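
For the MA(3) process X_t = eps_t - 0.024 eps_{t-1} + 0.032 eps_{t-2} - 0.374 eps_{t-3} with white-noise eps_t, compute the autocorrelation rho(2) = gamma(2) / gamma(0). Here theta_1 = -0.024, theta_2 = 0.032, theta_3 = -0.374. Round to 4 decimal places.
\rho(2) = 0.0359

For an MA(q) process with theta_0 = 1, the autocovariance is
  gamma(k) = sigma^2 * sum_{i=0..q-k} theta_i * theta_{i+k},
and rho(k) = gamma(k) / gamma(0). Sigma^2 cancels.
  numerator   = (1)*(0.032) + (-0.024)*(-0.374) = 0.040976.
  denominator = (1)^2 + (-0.024)^2 + (0.032)^2 + (-0.374)^2 = 1.141476.
  rho(2) = 0.040976 / 1.141476 = 0.0359.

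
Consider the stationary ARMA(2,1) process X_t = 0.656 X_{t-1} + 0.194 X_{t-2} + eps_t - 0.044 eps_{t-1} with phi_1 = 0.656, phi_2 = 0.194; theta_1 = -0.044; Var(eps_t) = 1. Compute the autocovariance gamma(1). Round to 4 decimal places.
\gamma(1) = 2.2761

Multiply the model equation by X_{t-k} and take expectations. With theta_0 = psi_0 = 1 and psi_j the MA(infinity) weights, this gives
  gamma(k) - sum_i phi_i gamma(k-i) = c_k,
  c_k = sigma^2 * sum_{j=k..q} theta_j psi_{j-k}   (c_k = 0 for k > q),
using gamma(-m) = gamma(m).
psi-weights needed (psi_j = theta_j + sum_i phi_i psi_{j-i}):
  psi_1 = theta_1 + phi_1 = -0.044 + (0.656) = 0.612
Right-hand sides:
  c_0 = sigma^2 (1 + theta_1 psi_1) = 1 * (1 + (-0.044)(0.612)) = 1 * 0.973072 = 0.973072
  c_1 = sigma^2 theta_1 = 1 * (-0.044) = -0.044
  c_2 = 0
Equations for k = 0, 1, 2 (AR order 2, c_2 = 0):
  (E0) gamma(0) = phi_1 gamma(1) + phi_2 gamma(2) + c_0
  (E1) gamma(1) = phi_1 gamma(0) + phi_2 gamma(1) + c_1
  (E2) gamma(2) = phi_1 gamma(1) + phi_2 gamma(0)
From (E1): gamma(1) = A gamma(0) + B with
  A = phi_1 / (1 - phi_2) = 0.656 / 0.806 = 0.813896,   B = c_1 / (1 - phi_2) = -0.044 / 0.806 = -0.054591.
Insert (E2) into (E0): gamma(0) (1 - phi_2^2) = phi_1 (1 + phi_2) gamma(1) + c_0.
  phi_1 (1 + phi_2) = (0.656)(1.194) = 0.783264,   1 - phi_2^2 = 0.962364.
Replace gamma(1) by A gamma(0) + B and collect gamma(0):
  gamma(0) [0.962364 - (0.783264)(0.813896)] = (0.783264)(-0.054591) + 0.973072
  gamma(0) * 0.324869 = 0.930313
  gamma(0) = 0.930313 / 0.324869 = 2.863659.
  gamma(1) = A gamma(0) + B = (0.813896)(2.863659) + (-0.054591) = 2.276129.
Therefore gamma(1) = 2.2761 (to 4 decimal places).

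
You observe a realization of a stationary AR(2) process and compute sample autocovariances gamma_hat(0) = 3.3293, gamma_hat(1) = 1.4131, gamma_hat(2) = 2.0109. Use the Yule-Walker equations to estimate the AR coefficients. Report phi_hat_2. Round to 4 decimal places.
\hat\phi_{2} = 0.5170

The Yule-Walker equations for an AR(p) process read, in matrix form,
  Gamma_p phi = r_p,   with   (Gamma_p)_{ij} = gamma(|i - j|),
                       (r_p)_i = gamma(i),   i,j = 1..p.
Substitute the sample gammas (Toeplitz matrix and right-hand side of size 2):
  Gamma_p = [[3.3293, 1.4131], [1.4131, 3.3293]]
  r_p     = [1.4131, 2.0109]
Written out:
  3.3293 phi_1 + 1.4131 phi_2 = 1.4131
  1.4131 phi_1 + 3.3293 phi_2 = 2.0109
Solve by Cramer's rule:
  det = gamma(0)^2 - gamma(1)^2 = (3.3293)^2 - (1.4131)^2 = 11.08423849 - 1.99685161 = 9.08738688
  phi_hat_1 = [gamma(1) gamma(0) - gamma(1) gamma(2)] / det = [(1.4131)(3.3293) - (1.4131)(2.0109)] / 9.08738688 = 1.86303104 / 9.08738688 = 0.205
  phi_hat_2 = [gamma(0) gamma(2) - gamma(1)^2] / det = [(3.3293)(2.0109) - (1.4131)^2] / 9.08738688 = 4.69803776 / 9.08738688 = 0.517
So phi_hat = [0.2050, 0.5170].
Therefore phi_hat_2 = 0.5170.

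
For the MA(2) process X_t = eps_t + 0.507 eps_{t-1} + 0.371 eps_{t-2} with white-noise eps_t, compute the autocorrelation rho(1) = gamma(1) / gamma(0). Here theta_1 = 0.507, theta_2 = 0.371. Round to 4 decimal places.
\rho(1) = 0.4984

For an MA(q) process with theta_0 = 1, the autocovariance is
  gamma(k) = sigma^2 * sum_{i=0..q-k} theta_i * theta_{i+k},
and rho(k) = gamma(k) / gamma(0). Sigma^2 cancels.
  numerator   = (1)*(0.507) + (0.507)*(0.371) = 0.695097.
  denominator = (1)^2 + (0.507)^2 + (0.371)^2 = 1.39469.
  rho(1) = 0.695097 / 1.39469 = 0.4984.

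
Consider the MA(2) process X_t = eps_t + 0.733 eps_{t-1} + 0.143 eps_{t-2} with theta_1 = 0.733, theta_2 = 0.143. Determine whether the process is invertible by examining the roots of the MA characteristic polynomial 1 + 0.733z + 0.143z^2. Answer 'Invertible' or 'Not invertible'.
\text{Invertible}

The MA(q) characteristic polynomial is P(z) = 1 + 0.733z + 0.143z^2.
Invertibility requires all roots to lie outside the unit circle, i.e. |z| > 1 for every root.
Set 1 + (0.733) z + (0.143) z^2 = 0, i.e. a z^2 + b z + c = 0 with a = 0.143, b = 0.733, c = 1.
Discriminant D = b^2 - 4ac = (0.733)^2 - 4*(0.143)*1 = 0.537289 - (0.572) = -0.034711.
D < 0, so the roots are the complex-conjugate pair z = (-b +/- i sqrt(-D)) / (2a) = -2.5629 +/- 0.6514i.
For a conjugate pair |z|^2 = z * conj(z) = (product of roots) = c/a = 1/(0.143) = 6.993007, so |z| = sqrt(6.993007) = 2.6444 for both roots.
Moduli of all roots: 2.6444, 2.6444.
All moduli strictly greater than 1? Yes.
Verdict: Invertible.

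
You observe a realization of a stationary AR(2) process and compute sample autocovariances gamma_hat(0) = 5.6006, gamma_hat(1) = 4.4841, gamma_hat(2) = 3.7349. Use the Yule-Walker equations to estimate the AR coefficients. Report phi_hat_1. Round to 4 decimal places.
\hat\phi_{1} = 0.7430

The Yule-Walker equations for an AR(p) process read, in matrix form,
  Gamma_p phi = r_p,   with   (Gamma_p)_{ij} = gamma(|i - j|),
                       (r_p)_i = gamma(i),   i,j = 1..p.
Substitute the sample gammas (Toeplitz matrix and right-hand side of size 2):
  Gamma_p = [[5.6006, 4.4841], [4.4841, 5.6006]]
  r_p     = [4.4841, 3.7349]
Written out:
  5.6006 phi_1 + 4.4841 phi_2 = 4.4841
  4.4841 phi_1 + 5.6006 phi_2 = 3.7349
Solve by Cramer's rule:
  det = gamma(0)^2 - gamma(1)^2 = (5.6006)^2 - (4.4841)^2 = 31.36672036 - 20.10715281 = 11.25956755
  phi_hat_1 = [gamma(1) gamma(0) - gamma(1) gamma(2)] / det = [(4.4841)(5.6006) - (4.4841)(3.7349)] / 11.25956755 = 8.36598537 / 11.25956755 = 0.743
  phi_hat_2 = [gamma(0) gamma(2) - gamma(1)^2] / det = [(5.6006)(3.7349) - (4.4841)^2] / 11.25956755 = 0.81052813 / 11.25956755 = 0.072
So phi_hat = [0.7430, 0.0720].
Therefore phi_hat_1 = 0.7430.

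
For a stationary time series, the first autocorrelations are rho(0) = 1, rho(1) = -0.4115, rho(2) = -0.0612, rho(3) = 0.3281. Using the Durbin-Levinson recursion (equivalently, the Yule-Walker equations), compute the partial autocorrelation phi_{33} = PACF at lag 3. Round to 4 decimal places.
\phi_{33} = 0.2370

The PACF at lag k is phi_{kk}, the last component of the solution
to the Yule-Walker system G_k phi = r_k where
  (G_k)_{ij} = rho(|i - j|), (r_k)_i = rho(i), i,j = 1..k.
Equivalently, Durbin-Levinson gives phi_{kk} iteratively:
  phi_{11} = rho(1)
  phi_{kk} = [rho(k) - sum_{j=1..k-1} phi_{k-1,j} rho(k-j)]
            / [1 - sum_{j=1..k-1} phi_{k-1,j} rho(j)],
  phi_{k,j} = phi_{k-1,j} - phi_{kk} phi_{k-1,k-j},  j = 1..k-1.
Step k = 1:
  phi_11 = rho(1) = -0.4115.
Step k = 2:
  phi_22 = [rho(2) - phi_11 rho(1)] / [1 - phi_11 rho(1)] = [-0.0612 - (-0.4115)(-0.4115)] / [1 - (-0.4115)(-0.4115)]
         = -0.23053225 / 0.83066775 = -0.277526.
  Update: phi_21 = phi_11 - phi_22 phi_11 = -0.4115 - (-0.277526)(-0.4115) = -0.525702.
Step k = 3:
  phi_33 = [rho(3) - phi_21 rho(2) - phi_22 rho(1)] / [1 - phi_21 rho(1) - phi_22 rho(2)]
    numerator   = 0.3281 - (-0.525702)(-0.0612) - (-0.277526)(-0.4115) = 0.18172491
    denominator = 1 - (-0.525702)(-0.4115) - (-0.277526)(-0.0612) = 0.76668896
  phi_33 = 0.18172491 / 0.76668896 = 0.237.
Therefore phi_{33} = 0.2370.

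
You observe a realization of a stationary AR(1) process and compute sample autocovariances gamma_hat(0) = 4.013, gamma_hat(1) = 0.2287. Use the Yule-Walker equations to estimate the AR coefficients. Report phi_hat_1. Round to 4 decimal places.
\hat\phi_{1} = 0.0570

The Yule-Walker equations for an AR(p) process read, in matrix form,
  Gamma_p phi = r_p,   with   (Gamma_p)_{ij} = gamma(|i - j|),
                       (r_p)_i = gamma(i),   i,j = 1..p.
Substitute the sample gammas (Toeplitz matrix and right-hand side of size 1):
  Gamma_p = [[4.013]]
  r_p     = [0.2287]
With p = 1 this is the single equation gamma(0) phi_1 = gamma(1):
  phi_hat_1 = gamma(1) / gamma(0) = 0.2287 / 4.013 = 0.0570.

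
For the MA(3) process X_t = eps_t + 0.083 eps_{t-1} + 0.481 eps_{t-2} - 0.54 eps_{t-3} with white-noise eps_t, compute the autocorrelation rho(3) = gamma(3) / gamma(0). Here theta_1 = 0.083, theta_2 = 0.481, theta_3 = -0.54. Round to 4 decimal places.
\rho(3) = -0.3530

For an MA(q) process with theta_0 = 1, the autocovariance is
  gamma(k) = sigma^2 * sum_{i=0..q-k} theta_i * theta_{i+k},
and rho(k) = gamma(k) / gamma(0). Sigma^2 cancels.
  numerator   = (1)*(-0.54) = -0.54.
  denominator = (1)^2 + (0.083)^2 + (0.481)^2 + (-0.54)^2 = 1.52985.
  rho(3) = -0.54 / 1.52985 = -0.3530.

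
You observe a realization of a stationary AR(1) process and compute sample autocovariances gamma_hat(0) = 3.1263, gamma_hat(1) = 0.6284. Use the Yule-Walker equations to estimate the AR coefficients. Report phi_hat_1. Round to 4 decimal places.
\hat\phi_{1} = 0.2010

The Yule-Walker equations for an AR(p) process read, in matrix form,
  Gamma_p phi = r_p,   with   (Gamma_p)_{ij} = gamma(|i - j|),
                       (r_p)_i = gamma(i),   i,j = 1..p.
Substitute the sample gammas (Toeplitz matrix and right-hand side of size 1):
  Gamma_p = [[3.1263]]
  r_p     = [0.6284]
With p = 1 this is the single equation gamma(0) phi_1 = gamma(1):
  phi_hat_1 = gamma(1) / gamma(0) = 0.6284 / 3.1263 = 0.2010.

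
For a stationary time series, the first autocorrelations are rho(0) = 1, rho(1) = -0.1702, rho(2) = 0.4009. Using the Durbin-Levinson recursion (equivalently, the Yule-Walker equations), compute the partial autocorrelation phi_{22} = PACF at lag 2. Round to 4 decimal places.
\phi_{22} = 0.3830

The PACF at lag k is phi_{kk}, the last component of the solution
to the Yule-Walker system G_k phi = r_k where
  (G_k)_{ij} = rho(|i - j|), (r_k)_i = rho(i), i,j = 1..k.
Equivalently, Durbin-Levinson gives phi_{kk} iteratively:
  phi_{11} = rho(1)
  phi_{kk} = [rho(k) - sum_{j=1..k-1} phi_{k-1,j} rho(k-j)]
            / [1 - sum_{j=1..k-1} phi_{k-1,j} rho(j)],
  phi_{k,j} = phi_{k-1,j} - phi_{kk} phi_{k-1,k-j},  j = 1..k-1.
Step k = 1:
  phi_11 = rho(1) = -0.1702.
Step k = 2:
  phi_22 = [rho(2) - phi_11 rho(1)] / [1 - phi_11 rho(1)] = [0.4009 - (-0.1702)(-0.1702)] / [1 - (-0.1702)(-0.1702)]
         = 0.37193196 / 0.97103196 = 0.383.
Therefore phi_{22} = 0.3830.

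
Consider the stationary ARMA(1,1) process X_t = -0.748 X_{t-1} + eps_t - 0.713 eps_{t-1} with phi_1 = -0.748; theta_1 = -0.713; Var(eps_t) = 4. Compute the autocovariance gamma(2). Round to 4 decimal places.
\gamma(2) = 15.2161

Multiply the model equation by X_{t-k} and take expectations. With theta_0 = psi_0 = 1 and psi_j the MA(infinity) weights, this gives
  gamma(k) - sum_i phi_i gamma(k-i) = c_k,
  c_k = sigma^2 * sum_{j=k..q} theta_j psi_{j-k}   (c_k = 0 for k > q),
using gamma(-m) = gamma(m).
psi-weights needed (psi_j = theta_j + sum_i phi_i psi_{j-i}):
  psi_1 = theta_1 + phi_1 = -0.713 + (-0.748) = -1.461
Right-hand sides:
  c_0 = sigma^2 (1 + theta_1 psi_1) = 4 * (1 + (-0.713)(-1.461)) = 4 * 2.041693 = 8.166772
  c_1 = sigma^2 theta_1 = 4 * (-0.713) = -2.852
  c_2 = 0
Equations for k = 0 and k = 1 (AR order 1):
  gamma(0) = phi_1 gamma(1) + c_0
  gamma(1) = phi_1 gamma(0) + c_1
Substituting the second into the first: gamma(0) (1 - phi_1^2) = c_0 + phi_1 c_1, so
  gamma(0) = (c_0 + phi_1 c_1) / (1 - phi_1^2) = (8.166772 + (-0.748)(-2.852)) / (1 - (-0.748)^2) = 10.300068 / 0.440496 = 23.382887.
  gamma(1) = phi_1 gamma(0) + c_1 = (-0.748)(23.382887) + (-2.852) = -20.342399.
For k = 2 (> q): gamma(2) = phi_1 gamma(1) = (-0.748)(-20.342399) = 15.216115.
Therefore gamma(2) = 15.2161 (to 4 decimal places).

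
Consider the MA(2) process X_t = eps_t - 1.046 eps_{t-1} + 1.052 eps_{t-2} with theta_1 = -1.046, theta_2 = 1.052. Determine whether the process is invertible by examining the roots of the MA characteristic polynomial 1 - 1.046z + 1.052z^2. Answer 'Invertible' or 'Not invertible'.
\text{Not invertible}

The MA(q) characteristic polynomial is P(z) = 1 - 1.046z + 1.052z^2.
Invertibility requires all roots to lie outside the unit circle, i.e. |z| > 1 for every root.
Set 1 + (-1.046) z + (1.052) z^2 = 0, i.e. a z^2 + b z + c = 0 with a = 1.052, b = -1.046, c = 1.
Discriminant D = b^2 - 4ac = (-1.046)^2 - 4*(1.052)*1 = 1.094116 - (4.208) = -3.113884.
D < 0, so the roots are the complex-conjugate pair z = (-b +/- i sqrt(-D)) / (2a) = 0.4971 +/- 0.8387i.
For a conjugate pair |z|^2 = z * conj(z) = (product of roots) = c/a = 1/(1.052) = 0.95057, so |z| = sqrt(0.95057) = 0.975 for both roots.
Moduli of all roots: 0.9750, 0.9750.
All moduli strictly greater than 1? No.
Verdict: Not invertible.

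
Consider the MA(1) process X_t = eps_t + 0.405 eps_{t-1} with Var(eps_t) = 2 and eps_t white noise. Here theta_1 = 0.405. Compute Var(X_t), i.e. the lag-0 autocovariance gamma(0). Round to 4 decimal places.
\gamma(0) = 2.3281

For an MA(q) process X_t = eps_t + sum_i theta_i eps_{t-i} with
Var(eps_t) = sigma^2, the variance is
  gamma(0) = sigma^2 * (1 + sum_i theta_i^2).
  sum_i theta_i^2 = (0.405)^2 = 0.164025.
  gamma(0) = 2 * (1 + 0.164025) = 2 * 1.164025 = 2.32805, which rounds to 2.3281.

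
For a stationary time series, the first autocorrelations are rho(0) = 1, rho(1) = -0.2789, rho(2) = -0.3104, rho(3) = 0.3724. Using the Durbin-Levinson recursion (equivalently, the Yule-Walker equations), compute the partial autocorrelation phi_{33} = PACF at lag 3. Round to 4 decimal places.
\phi_{33} = 0.1739

The PACF at lag k is phi_{kk}, the last component of the solution
to the Yule-Walker system G_k phi = r_k where
  (G_k)_{ij} = rho(|i - j|), (r_k)_i = rho(i), i,j = 1..k.
Equivalently, Durbin-Levinson gives phi_{kk} iteratively:
  phi_{11} = rho(1)
  phi_{kk} = [rho(k) - sum_{j=1..k-1} phi_{k-1,j} rho(k-j)]
            / [1 - sum_{j=1..k-1} phi_{k-1,j} rho(j)],
  phi_{k,j} = phi_{k-1,j} - phi_{kk} phi_{k-1,k-j},  j = 1..k-1.
Step k = 1:
  phi_11 = rho(1) = -0.2789.
Step k = 2:
  phi_22 = [rho(2) - phi_11 rho(1)] / [1 - phi_11 rho(1)] = [-0.3104 - (-0.2789)(-0.2789)] / [1 - (-0.2789)(-0.2789)]
         = -0.38818521 / 0.92221479 = -0.420927.
  Update: phi_21 = phi_11 - phi_22 phi_11 = -0.2789 - (-0.420927)(-0.2789) = -0.396297.
Step k = 3:
  phi_33 = [rho(3) - phi_21 rho(2) - phi_22 rho(1)] / [1 - phi_21 rho(1) - phi_22 rho(2)]
    numerator   = 0.3724 - (-0.396297)(-0.3104) - (-0.420927)(-0.2789) = 0.13199297
    denominator = 1 - (-0.396297)(-0.2789) - (-0.420927)(-0.3104) = 0.75881711
  phi_33 = 0.13199297 / 0.75881711 = 0.1739.
Therefore phi_{33} = 0.1739.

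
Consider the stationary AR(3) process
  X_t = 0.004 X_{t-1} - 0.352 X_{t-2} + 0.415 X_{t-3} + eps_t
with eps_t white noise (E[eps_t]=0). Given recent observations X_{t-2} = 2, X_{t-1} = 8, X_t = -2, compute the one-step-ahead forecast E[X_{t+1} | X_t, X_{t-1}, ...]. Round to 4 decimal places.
E[X_{t+1} \mid \mathcal F_t] = -1.9940

For an AR(p) model X_t = c + sum_i phi_i X_{t-i} + eps_t, the
one-step-ahead conditional mean is
  E[X_{t+1} | X_t, ...] = c + sum_i phi_i X_{t+1-i}.
Substitute known values:
  E[X_{t+1} | ...] = (0.004) * (-2) + (-0.352) * (8) + (0.415) * (2)
                   = -1.9940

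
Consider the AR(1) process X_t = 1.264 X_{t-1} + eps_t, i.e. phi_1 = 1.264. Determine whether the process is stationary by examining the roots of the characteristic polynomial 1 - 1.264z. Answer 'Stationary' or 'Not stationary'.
\text{Not stationary}

The AR(p) characteristic polynomial is P(z) = 1 - 1.264z.
Stationarity requires all roots to lie outside the unit circle, i.e. |z| > 1 for every root.
This is linear in z: 1 + (-1.264) z = 0  =>  z = -1/(-1.264) = 0.791139,  |z| = 0.791139.
Moduli of all roots: 0.7911.
All moduli strictly greater than 1? No.
Verdict: Not stationary.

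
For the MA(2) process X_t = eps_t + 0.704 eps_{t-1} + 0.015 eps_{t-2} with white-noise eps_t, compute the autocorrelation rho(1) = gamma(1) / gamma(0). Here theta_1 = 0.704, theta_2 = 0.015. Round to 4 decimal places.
\rho(1) = 0.4777

For an MA(q) process with theta_0 = 1, the autocovariance is
  gamma(k) = sigma^2 * sum_{i=0..q-k} theta_i * theta_{i+k},
and rho(k) = gamma(k) / gamma(0). Sigma^2 cancels.
  numerator   = (1)*(0.704) + (0.704)*(0.015) = 0.71456.
  denominator = (1)^2 + (0.704)^2 + (0.015)^2 = 1.495841.
  rho(1) = 0.71456 / 1.495841 = 0.4777.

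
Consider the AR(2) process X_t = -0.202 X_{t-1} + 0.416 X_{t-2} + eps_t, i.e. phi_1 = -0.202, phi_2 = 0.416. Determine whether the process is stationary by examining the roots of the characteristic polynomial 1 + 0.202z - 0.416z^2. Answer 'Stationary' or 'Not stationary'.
\text{Stationary}

The AR(p) characteristic polynomial is P(z) = 1 + 0.202z - 0.416z^2.
Stationarity requires all roots to lie outside the unit circle, i.e. |z| > 1 for every root.
Set 1 + (0.202) z + (-0.416) z^2 = 0, i.e. a z^2 + b z + c = 0 with a = -0.416, b = 0.202, c = 1.
Discriminant D = b^2 - 4ac = (0.202)^2 - 4*(-0.416)*1 = 0.040804 - (-1.664) = 1.704804.
D >= 0, so the roots are real: z = (-b +/- sqrt(D)) / (2a) = (-0.202 +/- 1.305681) / (-0.832).
  z_1 = (-0.202 + 1.305681) / (-0.832) = -1.3265,   |z_1| = 1.3265.
  z_2 = (-0.202 - 1.305681) / (-0.832) = 1.8121,   |z_2| = 1.8121.
Moduli of all roots: 1.3265, 1.8121.
All moduli strictly greater than 1? Yes.
Verdict: Stationary.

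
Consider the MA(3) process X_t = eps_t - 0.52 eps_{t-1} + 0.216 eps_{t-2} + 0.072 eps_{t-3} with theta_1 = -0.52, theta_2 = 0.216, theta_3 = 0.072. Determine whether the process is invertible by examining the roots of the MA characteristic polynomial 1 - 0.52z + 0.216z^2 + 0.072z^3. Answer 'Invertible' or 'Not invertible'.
\text{Invertible}

The MA(q) characteristic polynomial is P(z) = 1 - 0.52z + 0.216z^2 + 0.072z^3.
Invertibility requires all roots to lie outside the unit circle, i.e. |z| > 1 for every root.
Degree 3: look for a simple real root z0 first, then factor out (1 - z/z0) and solve the remaining quadratic.
Testing z0 = -5: P(-5) = 1 + (-0.52)(-5) + (0.216)(-5)^2 + (0.072)(-5)^3
  = 1 + (2.6) + (5.4) + (-9) = 0.  So z_0 = -5 is a root, |z_0| = 5.
Divide out the factor (1 + 0.2 z) = (1 - z/z0) (since 1/z0 = -0.2):
  P(z) = (1 + 0.2 z)(1 + (-0.72) z + (0.36) z^2)
  [check: z-coef -0.72 - (-0.2) = -0.52; z^2-coef 0.36 - (-0.2)(-0.72) = 0.216; z^3-coef -(-0.2)(0.36) = 0.072.]
Remaining roots from the quadratic factor 1 + (-0.72) z + (0.36) z^2:
  Set 1 + (-0.72) z + (0.36) z^2 = 0, i.e. a z^2 + b z + c = 0 with a = 0.36, b = -0.72, c = 1.
  Discriminant D = b^2 - 4ac = (-0.72)^2 - 4*(0.36)*1 = 0.5184 - (1.44) = -0.9216.
  D < 0, so the roots are the complex-conjugate pair z = (-b +/- i sqrt(-D)) / (2a) = 1 +/- 1.3333i.
  For a conjugate pair |z|^2 = z * conj(z) = (product of roots) = c/a = 1/(0.36) = 2.777778, so |z| = sqrt(2.777778) = 1.6667 for both roots.
Moduli of all roots: 5.0000, 1.6667, 1.6667.
All moduli strictly greater than 1? Yes.
Verdict: Invertible.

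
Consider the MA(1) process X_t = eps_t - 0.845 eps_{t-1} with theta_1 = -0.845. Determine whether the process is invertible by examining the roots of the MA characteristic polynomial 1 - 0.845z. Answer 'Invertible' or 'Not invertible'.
\text{Invertible}

The MA(q) characteristic polynomial is P(z) = 1 - 0.845z.
Invertibility requires all roots to lie outside the unit circle, i.e. |z| > 1 for every root.
This is linear in z: 1 + (-0.845) z = 0  =>  z = -1/(-0.845) = 1.183432,  |z| = 1.183432.
Moduli of all roots: 1.1834.
All moduli strictly greater than 1? Yes.
Verdict: Invertible.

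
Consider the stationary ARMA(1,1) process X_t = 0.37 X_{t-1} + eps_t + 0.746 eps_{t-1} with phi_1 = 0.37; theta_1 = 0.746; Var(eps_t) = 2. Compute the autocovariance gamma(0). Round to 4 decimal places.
\gamma(0) = 4.8860

Multiply the model equation by X_{t-k} and take expectations. With theta_0 = psi_0 = 1 and psi_j the MA(infinity) weights, this gives
  gamma(k) - sum_i phi_i gamma(k-i) = c_k,
  c_k = sigma^2 * sum_{j=k..q} theta_j psi_{j-k}   (c_k = 0 for k > q),
using gamma(-m) = gamma(m).
psi-weights needed (psi_j = theta_j + sum_i phi_i psi_{j-i}):
  psi_1 = theta_1 + phi_1 = 0.746 + (0.37) = 1.116
Right-hand sides:
  c_0 = sigma^2 (1 + theta_1 psi_1) = 2 * (1 + (0.746)(1.116)) = 2 * 1.832536 = 3.665072
  c_1 = sigma^2 theta_1 = 2 * (0.746) = 1.492
  c_2 = 0
Equations for k = 0 and k = 1 (AR order 1):
  gamma(0) = phi_1 gamma(1) + c_0
  gamma(1) = phi_1 gamma(0) + c_1
Substituting the second into the first: gamma(0) (1 - phi_1^2) = c_0 + phi_1 c_1, so
  gamma(0) = (c_0 + phi_1 c_1) / (1 - phi_1^2) = (3.665072 + (0.37)(1.492)) / (1 - (0.37)^2) = 4.217112 / 0.8631 = 4.886006.
Therefore gamma(0) = 4.8860 (to 4 decimal places).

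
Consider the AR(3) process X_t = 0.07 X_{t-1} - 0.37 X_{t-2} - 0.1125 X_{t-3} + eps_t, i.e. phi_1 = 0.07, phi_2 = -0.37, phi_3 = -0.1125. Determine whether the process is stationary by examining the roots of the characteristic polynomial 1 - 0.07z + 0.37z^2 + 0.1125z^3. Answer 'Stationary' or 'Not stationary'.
\text{Stationary}

The AR(p) characteristic polynomial is P(z) = 1 - 0.07z + 0.37z^2 + 0.1125z^3.
Stationarity requires all roots to lie outside the unit circle, i.e. |z| > 1 for every root.
Degree 3: look for a simple real root z0 first, then factor out (1 - z/z0) and solve the remaining quadratic.
Testing z0 = -4: P(-4) = 1 + (-0.07)(-4) + (0.37)(-4)^2 + (0.1125)(-4)^3
  = 1 + (0.28) + (5.92) + (-7.2) = 0.  So z_0 = -4 is a root, |z_0| = 4.
Divide out the factor (1 + 0.25 z) = (1 - z/z0) (since 1/z0 = -0.25):
  P(z) = (1 + 0.25 z)(1 + (-0.32) z + (0.45) z^2)
  [check: z-coef -0.32 - (-0.25) = -0.07; z^2-coef 0.45 - (-0.25)(-0.32) = 0.37; z^3-coef -(-0.25)(0.45) = 0.1125.]
Remaining roots from the quadratic factor 1 + (-0.32) z + (0.45) z^2:
  Set 1 + (-0.32) z + (0.45) z^2 = 0, i.e. a z^2 + b z + c = 0 with a = 0.45, b = -0.32, c = 1.
  Discriminant D = b^2 - 4ac = (-0.32)^2 - 4*(0.45)*1 = 0.1024 - (1.8) = -1.6976.
  D < 0, so the roots are the complex-conjugate pair z = (-b +/- i sqrt(-D)) / (2a) = 0.3556 +/- 1.4477i.
  For a conjugate pair |z|^2 = z * conj(z) = (product of roots) = c/a = 1/(0.45) = 2.222222, so |z| = sqrt(2.222222) = 1.4907 for both roots.
Moduli of all roots: 4.0000, 1.4907, 1.4907.
All moduli strictly greater than 1? Yes.
Verdict: Stationary.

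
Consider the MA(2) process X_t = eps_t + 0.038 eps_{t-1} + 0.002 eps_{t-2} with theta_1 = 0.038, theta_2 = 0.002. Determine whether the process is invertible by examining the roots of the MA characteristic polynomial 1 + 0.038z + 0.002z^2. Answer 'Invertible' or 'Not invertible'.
\text{Invertible}

The MA(q) characteristic polynomial is P(z) = 1 + 0.038z + 0.002z^2.
Invertibility requires all roots to lie outside the unit circle, i.e. |z| > 1 for every root.
Set 1 + (0.038) z + (0.002) z^2 = 0, i.e. a z^2 + b z + c = 0 with a = 0.002, b = 0.038, c = 1.
Discriminant D = b^2 - 4ac = (0.038)^2 - 4*(0.002)*1 = 0.001444 - (0.008) = -0.006556.
D < 0, so the roots are the complex-conjugate pair z = (-b +/- i sqrt(-D)) / (2a) = -9.5 +/- 20.2423i.
For a conjugate pair |z|^2 = z * conj(z) = (product of roots) = c/a = 1/(0.002) = 500, so |z| = sqrt(500) = 22.3607 for both roots.
Moduli of all roots: 22.3607, 22.3607.
All moduli strictly greater than 1? Yes.
Verdict: Invertible.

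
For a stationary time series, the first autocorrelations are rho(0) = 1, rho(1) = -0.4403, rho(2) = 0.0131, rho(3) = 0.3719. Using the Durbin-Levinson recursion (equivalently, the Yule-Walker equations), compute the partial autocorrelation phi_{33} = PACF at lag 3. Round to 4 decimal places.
\phi_{33} = 0.3660

The PACF at lag k is phi_{kk}, the last component of the solution
to the Yule-Walker system G_k phi = r_k where
  (G_k)_{ij} = rho(|i - j|), (r_k)_i = rho(i), i,j = 1..k.
Equivalently, Durbin-Levinson gives phi_{kk} iteratively:
  phi_{11} = rho(1)
  phi_{kk} = [rho(k) - sum_{j=1..k-1} phi_{k-1,j} rho(k-j)]
            / [1 - sum_{j=1..k-1} phi_{k-1,j} rho(j)],
  phi_{k,j} = phi_{k-1,j} - phi_{kk} phi_{k-1,k-j},  j = 1..k-1.
Step k = 1:
  phi_11 = rho(1) = -0.4403.
Step k = 2:
  phi_22 = [rho(2) - phi_11 rho(1)] / [1 - phi_11 rho(1)] = [0.0131 - (-0.4403)(-0.4403)] / [1 - (-0.4403)(-0.4403)]
         = -0.18076409 / 0.80613591 = -0.224235.
  Update: phi_21 = phi_11 - phi_22 phi_11 = -0.4403 - (-0.224235)(-0.4403) = -0.539031.
Step k = 3:
  phi_33 = [rho(3) - phi_21 rho(2) - phi_22 rho(1)] / [1 - phi_21 rho(1) - phi_22 rho(2)]
    numerator   = 0.3719 - (-0.539031)(0.0131) - (-0.224235)(-0.4403) = 0.28023052
    denominator = 1 - (-0.539031)(-0.4403) - (-0.224235)(0.0131) = 0.76560223
  phi_33 = 0.28023052 / 0.76560223 = 0.366.
Therefore phi_{33} = 0.3660.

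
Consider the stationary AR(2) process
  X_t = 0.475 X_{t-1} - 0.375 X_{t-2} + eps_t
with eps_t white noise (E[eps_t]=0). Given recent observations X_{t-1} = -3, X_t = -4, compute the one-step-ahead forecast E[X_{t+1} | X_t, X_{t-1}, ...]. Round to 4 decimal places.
E[X_{t+1} \mid \mathcal F_t] = -0.7750

For an AR(p) model X_t = c + sum_i phi_i X_{t-i} + eps_t, the
one-step-ahead conditional mean is
  E[X_{t+1} | X_t, ...] = c + sum_i phi_i X_{t+1-i}.
Substitute known values:
  E[X_{t+1} | ...] = (0.475) * (-4) + (-0.375) * (-3)
                   = -0.7750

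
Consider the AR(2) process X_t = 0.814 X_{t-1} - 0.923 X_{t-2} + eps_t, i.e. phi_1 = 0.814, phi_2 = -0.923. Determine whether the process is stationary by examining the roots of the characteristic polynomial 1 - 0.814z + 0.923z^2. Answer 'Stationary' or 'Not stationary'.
\text{Stationary}

The AR(p) characteristic polynomial is P(z) = 1 - 0.814z + 0.923z^2.
Stationarity requires all roots to lie outside the unit circle, i.e. |z| > 1 for every root.
Set 1 + (-0.814) z + (0.923) z^2 = 0, i.e. a z^2 + b z + c = 0 with a = 0.923, b = -0.814, c = 1.
Discriminant D = b^2 - 4ac = (-0.814)^2 - 4*(0.923)*1 = 0.662596 - (3.692) = -3.029404.
D < 0, so the roots are the complex-conjugate pair z = (-b +/- i sqrt(-D)) / (2a) = 0.441 +/- 0.9429i.
For a conjugate pair |z|^2 = z * conj(z) = (product of roots) = c/a = 1/(0.923) = 1.083424, so |z| = sqrt(1.083424) = 1.0409 for both roots.
Moduli of all roots: 1.0409, 1.0409.
All moduli strictly greater than 1? Yes.
Verdict: Stationary.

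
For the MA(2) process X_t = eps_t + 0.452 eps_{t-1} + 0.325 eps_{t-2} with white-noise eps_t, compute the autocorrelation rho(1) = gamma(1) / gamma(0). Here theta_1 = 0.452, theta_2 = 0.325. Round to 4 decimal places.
\rho(1) = 0.4572

For an MA(q) process with theta_0 = 1, the autocovariance is
  gamma(k) = sigma^2 * sum_{i=0..q-k} theta_i * theta_{i+k},
and rho(k) = gamma(k) / gamma(0). Sigma^2 cancels.
  numerator   = (1)*(0.452) + (0.452)*(0.325) = 0.5989.
  denominator = (1)^2 + (0.452)^2 + (0.325)^2 = 1.309929.
  rho(1) = 0.5989 / 1.309929 = 0.4572.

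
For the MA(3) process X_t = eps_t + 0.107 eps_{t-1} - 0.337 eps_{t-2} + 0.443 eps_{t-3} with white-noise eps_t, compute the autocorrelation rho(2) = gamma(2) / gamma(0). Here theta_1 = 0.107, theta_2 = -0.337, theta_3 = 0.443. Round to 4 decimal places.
\rho(2) = -0.2192

For an MA(q) process with theta_0 = 1, the autocovariance is
  gamma(k) = sigma^2 * sum_{i=0..q-k} theta_i * theta_{i+k},
and rho(k) = gamma(k) / gamma(0). Sigma^2 cancels.
  numerator   = (1)*(-0.337) + (0.107)*(0.443) = -0.289599.
  denominator = (1)^2 + (0.107)^2 + (-0.337)^2 + (0.443)^2 = 1.321267.
  rho(2) = -0.289599 / 1.321267 = -0.2192.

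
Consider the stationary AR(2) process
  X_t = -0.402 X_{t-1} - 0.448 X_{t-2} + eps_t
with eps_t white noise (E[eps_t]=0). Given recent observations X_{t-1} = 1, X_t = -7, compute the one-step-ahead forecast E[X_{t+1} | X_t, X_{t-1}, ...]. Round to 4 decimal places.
E[X_{t+1} \mid \mathcal F_t] = 2.3660

For an AR(p) model X_t = c + sum_i phi_i X_{t-i} + eps_t, the
one-step-ahead conditional mean is
  E[X_{t+1} | X_t, ...] = c + sum_i phi_i X_{t+1-i}.
Substitute known values:
  E[X_{t+1} | ...] = (-0.402) * (-7) + (-0.448) * (1)
                   = 2.3660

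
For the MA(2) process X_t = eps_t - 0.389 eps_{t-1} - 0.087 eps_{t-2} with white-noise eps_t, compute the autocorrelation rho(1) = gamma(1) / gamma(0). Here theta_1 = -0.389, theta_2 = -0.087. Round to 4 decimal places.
\rho(1) = -0.3065

For an MA(q) process with theta_0 = 1, the autocovariance is
  gamma(k) = sigma^2 * sum_{i=0..q-k} theta_i * theta_{i+k},
and rho(k) = gamma(k) / gamma(0). Sigma^2 cancels.
  numerator   = (1)*(-0.389) + (-0.389)*(-0.087) = -0.355157.
  denominator = (1)^2 + (-0.389)^2 + (-0.087)^2 = 1.15889.
  rho(1) = -0.355157 / 1.15889 = -0.3065.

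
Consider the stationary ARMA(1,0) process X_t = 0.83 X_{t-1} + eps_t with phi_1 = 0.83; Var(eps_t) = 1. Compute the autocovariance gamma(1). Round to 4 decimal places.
\gamma(1) = 2.6680

Multiply the model equation by X_{t-k} and take expectations. With theta_0 = psi_0 = 1 and psi_j the MA(infinity) weights, this gives
  gamma(k) - sum_i phi_i gamma(k-i) = c_k,
  c_k = sigma^2 * sum_{j=k..q} theta_j psi_{j-k}   (c_k = 0 for k > q),
using gamma(-m) = gamma(m).
Pure AR (q = 0): c_0 = sigma^2 = 1, c_k = 0 for k >= 1.
Equations for k = 0 and k = 1 (AR order 1):
  gamma(0) = phi_1 gamma(1) + c_0
  gamma(1) = phi_1 gamma(0) + c_1
Substituting the second into the first: gamma(0) (1 - phi_1^2) = c_0 + phi_1 c_1, so
  gamma(0) = c_0 / (1 - phi_1^2) = 1 / (1 - (0.83)^2) = 1 / 0.3111 = 3.214401.
  gamma(1) = phi_1 gamma(0) = (0.83)(3.214401) = 2.667952.
Therefore gamma(1) = 2.6680 (to 4 decimal places).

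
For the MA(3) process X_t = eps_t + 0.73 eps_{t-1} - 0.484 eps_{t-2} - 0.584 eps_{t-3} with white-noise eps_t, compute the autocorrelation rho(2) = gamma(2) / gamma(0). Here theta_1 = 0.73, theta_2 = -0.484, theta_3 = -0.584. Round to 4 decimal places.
\rho(2) = -0.4318

For an MA(q) process with theta_0 = 1, the autocovariance is
  gamma(k) = sigma^2 * sum_{i=0..q-k} theta_i * theta_{i+k},
and rho(k) = gamma(k) / gamma(0). Sigma^2 cancels.
  numerator   = (1)*(-0.484) + (0.73)*(-0.584) = -0.91032.
  denominator = (1)^2 + (0.73)^2 + (-0.484)^2 + (-0.584)^2 = 2.108212.
  rho(2) = -0.91032 / 2.108212 = -0.4318.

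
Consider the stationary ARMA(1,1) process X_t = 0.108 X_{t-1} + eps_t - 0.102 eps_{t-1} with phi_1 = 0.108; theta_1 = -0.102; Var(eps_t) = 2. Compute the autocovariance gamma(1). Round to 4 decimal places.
\gamma(1) = 0.0120

Multiply the model equation by X_{t-k} and take expectations. With theta_0 = psi_0 = 1 and psi_j the MA(infinity) weights, this gives
  gamma(k) - sum_i phi_i gamma(k-i) = c_k,
  c_k = sigma^2 * sum_{j=k..q} theta_j psi_{j-k}   (c_k = 0 for k > q),
using gamma(-m) = gamma(m).
psi-weights needed (psi_j = theta_j + sum_i phi_i psi_{j-i}):
  psi_1 = theta_1 + phi_1 = -0.102 + (0.108) = 0.006
Right-hand sides:
  c_0 = sigma^2 (1 + theta_1 psi_1) = 2 * (1 + (-0.102)(0.006)) = 2 * 0.999388 = 1.998776
  c_1 = sigma^2 theta_1 = 2 * (-0.102) = -0.204
  c_2 = 0
Equations for k = 0 and k = 1 (AR order 1):
  gamma(0) = phi_1 gamma(1) + c_0
  gamma(1) = phi_1 gamma(0) + c_1
Substituting the second into the first: gamma(0) (1 - phi_1^2) = c_0 + phi_1 c_1, so
  gamma(0) = (c_0 + phi_1 c_1) / (1 - phi_1^2) = (1.998776 + (0.108)(-0.204)) / (1 - (0.108)^2) = 1.976744 / 0.988336 = 2.000073.
  gamma(1) = phi_1 gamma(0) + c_1 = (0.108)(2.000073) + (-0.204) = 0.012008.
Therefore gamma(1) = 0.0120 (to 4 decimal places).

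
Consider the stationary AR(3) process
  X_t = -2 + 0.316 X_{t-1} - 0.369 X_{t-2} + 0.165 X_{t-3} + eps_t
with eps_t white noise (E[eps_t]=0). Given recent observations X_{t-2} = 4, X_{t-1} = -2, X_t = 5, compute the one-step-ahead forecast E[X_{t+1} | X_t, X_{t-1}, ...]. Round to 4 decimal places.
E[X_{t+1} \mid \mathcal F_t] = 0.9780

For an AR(p) model X_t = c + sum_i phi_i X_{t-i} + eps_t, the
one-step-ahead conditional mean is
  E[X_{t+1} | X_t, ...] = c + sum_i phi_i X_{t+1-i}.
Substitute known values:
  E[X_{t+1} | ...] = -2 + (0.316) * (5) + (-0.369) * (-2) + (0.165) * (4)
                   = 0.9780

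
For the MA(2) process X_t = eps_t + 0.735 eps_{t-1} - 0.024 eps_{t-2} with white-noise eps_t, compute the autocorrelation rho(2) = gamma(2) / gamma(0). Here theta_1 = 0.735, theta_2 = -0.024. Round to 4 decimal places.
\rho(2) = -0.0156

For an MA(q) process with theta_0 = 1, the autocovariance is
  gamma(k) = sigma^2 * sum_{i=0..q-k} theta_i * theta_{i+k},
and rho(k) = gamma(k) / gamma(0). Sigma^2 cancels.
  numerator   = (1)*(-0.024) = -0.024.
  denominator = (1)^2 + (0.735)^2 + (-0.024)^2 = 1.540801.
  rho(2) = -0.024 / 1.540801 = -0.0156.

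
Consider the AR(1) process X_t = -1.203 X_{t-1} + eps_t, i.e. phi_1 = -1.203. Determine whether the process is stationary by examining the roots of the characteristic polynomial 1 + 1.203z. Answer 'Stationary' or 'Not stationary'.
\text{Not stationary}

The AR(p) characteristic polynomial is P(z) = 1 + 1.203z.
Stationarity requires all roots to lie outside the unit circle, i.e. |z| > 1 for every root.
This is linear in z: 1 + (1.203) z = 0  =>  z = -1/(1.203) = -0.831255,  |z| = 0.831255.
Moduli of all roots: 0.8313.
All moduli strictly greater than 1? No.
Verdict: Not stationary.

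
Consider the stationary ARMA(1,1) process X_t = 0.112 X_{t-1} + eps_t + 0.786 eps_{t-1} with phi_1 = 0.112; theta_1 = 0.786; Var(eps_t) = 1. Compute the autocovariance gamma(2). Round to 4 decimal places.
\gamma(2) = 0.1108

Multiply the model equation by X_{t-k} and take expectations. With theta_0 = psi_0 = 1 and psi_j the MA(infinity) weights, this gives
  gamma(k) - sum_i phi_i gamma(k-i) = c_k,
  c_k = sigma^2 * sum_{j=k..q} theta_j psi_{j-k}   (c_k = 0 for k > q),
using gamma(-m) = gamma(m).
psi-weights needed (psi_j = theta_j + sum_i phi_i psi_{j-i}):
  psi_1 = theta_1 + phi_1 = 0.786 + (0.112) = 0.898
Right-hand sides:
  c_0 = sigma^2 (1 + theta_1 psi_1) = 1 * (1 + (0.786)(0.898)) = 1 * 1.705828 = 1.705828
  c_1 = sigma^2 theta_1 = 1 * (0.786) = 0.786
  c_2 = 0
Equations for k = 0 and k = 1 (AR order 1):
  gamma(0) = phi_1 gamma(1) + c_0
  gamma(1) = phi_1 gamma(0) + c_1
Substituting the second into the first: gamma(0) (1 - phi_1^2) = c_0 + phi_1 c_1, so
  gamma(0) = (c_0 + phi_1 c_1) / (1 - phi_1^2) = (1.705828 + (0.112)(0.786)) / (1 - (0.112)^2) = 1.79386 / 0.987456 = 1.816648.
  gamma(1) = phi_1 gamma(0) + c_1 = (0.112)(1.816648) + (0.786) = 0.989465.
For k = 2 (> q): gamma(2) = phi_1 gamma(1) = (0.112)(0.989465) = 0.11082.
Therefore gamma(2) = 0.1108 (to 4 decimal places).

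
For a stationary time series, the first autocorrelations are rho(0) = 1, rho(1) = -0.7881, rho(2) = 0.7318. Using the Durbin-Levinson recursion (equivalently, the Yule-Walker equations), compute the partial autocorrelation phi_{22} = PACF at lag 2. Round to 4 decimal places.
\phi_{22} = 0.2922

The PACF at lag k is phi_{kk}, the last component of the solution
to the Yule-Walker system G_k phi = r_k where
  (G_k)_{ij} = rho(|i - j|), (r_k)_i = rho(i), i,j = 1..k.
Equivalently, Durbin-Levinson gives phi_{kk} iteratively:
  phi_{11} = rho(1)
  phi_{kk} = [rho(k) - sum_{j=1..k-1} phi_{k-1,j} rho(k-j)]
            / [1 - sum_{j=1..k-1} phi_{k-1,j} rho(j)],
  phi_{k,j} = phi_{k-1,j} - phi_{kk} phi_{k-1,k-j},  j = 1..k-1.
Step k = 1:
  phi_11 = rho(1) = -0.7881.
Step k = 2:
  phi_22 = [rho(2) - phi_11 rho(1)] / [1 - phi_11 rho(1)] = [0.7318 - (-0.7881)(-0.7881)] / [1 - (-0.7881)(-0.7881)]
         = 0.11069839 / 0.37889839 = 0.2922.
Therefore phi_{22} = 0.2922.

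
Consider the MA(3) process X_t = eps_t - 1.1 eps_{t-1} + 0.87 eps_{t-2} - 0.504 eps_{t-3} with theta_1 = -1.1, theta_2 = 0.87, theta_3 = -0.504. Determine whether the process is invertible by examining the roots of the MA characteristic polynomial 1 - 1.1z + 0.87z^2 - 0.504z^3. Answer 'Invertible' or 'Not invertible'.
\text{Invertible}

The MA(q) characteristic polynomial is P(z) = 1 - 1.1z + 0.87z^2 - 0.504z^3.
Invertibility requires all roots to lie outside the unit circle, i.e. |z| > 1 for every root.
Degree 3: look for a simple real root z0 first, then factor out (1 - z/z0) and solve the remaining quadratic.
Testing z0 = 1.25: P(1.25) = 1 + (-1.1)(1.25) + (0.87)(1.25)^2 + (-0.504)(1.25)^3
  = 1 + (-1.375) + (1.359375) + (-0.984375) = 0.  So z_0 = 1.25 is a root, |z_0| = 1.25.
Divide out the factor (1 - 0.8 z) = (1 - z/z0) (since 1/z0 = 0.8):
  P(z) = (1 - 0.8 z)(1 + (-0.3) z + (0.63) z^2)
  [check: z-coef -0.3 - (0.8) = -1.1; z^2-coef 0.63 - (0.8)(-0.3) = 0.87; z^3-coef -(0.8)(0.63) = -0.504.]
Remaining roots from the quadratic factor 1 + (-0.3) z + (0.63) z^2:
  Set 1 + (-0.3) z + (0.63) z^2 = 0, i.e. a z^2 + b z + c = 0 with a = 0.63, b = -0.3, c = 1.
  Discriminant D = b^2 - 4ac = (-0.3)^2 - 4*(0.63)*1 = 0.09 - (2.52) = -2.43.
  D < 0, so the roots are the complex-conjugate pair z = (-b +/- i sqrt(-D)) / (2a) = 0.2381 +/- 1.2372i.
  For a conjugate pair |z|^2 = z * conj(z) = (product of roots) = c/a = 1/(0.63) = 1.587302, so |z| = sqrt(1.587302) = 1.2599 for both roots.
Moduli of all roots: 1.2500, 1.2599, 1.2599.
All moduli strictly greater than 1? Yes.
Verdict: Invertible.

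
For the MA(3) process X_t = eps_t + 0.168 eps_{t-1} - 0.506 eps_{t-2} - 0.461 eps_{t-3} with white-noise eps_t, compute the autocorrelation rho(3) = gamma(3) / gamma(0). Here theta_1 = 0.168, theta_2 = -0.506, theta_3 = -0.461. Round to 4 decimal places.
\rho(3) = -0.3080

For an MA(q) process with theta_0 = 1, the autocovariance is
  gamma(k) = sigma^2 * sum_{i=0..q-k} theta_i * theta_{i+k},
and rho(k) = gamma(k) / gamma(0). Sigma^2 cancels.
  numerator   = (1)*(-0.461) = -0.461.
  denominator = (1)^2 + (0.168)^2 + (-0.506)^2 + (-0.461)^2 = 1.496781.
  rho(3) = -0.461 / 1.496781 = -0.3080.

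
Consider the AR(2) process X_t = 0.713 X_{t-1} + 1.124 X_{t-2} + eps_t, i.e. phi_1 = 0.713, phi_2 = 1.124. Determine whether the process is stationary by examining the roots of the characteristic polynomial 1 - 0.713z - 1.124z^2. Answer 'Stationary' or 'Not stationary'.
\text{Not stationary}

The AR(p) characteristic polynomial is P(z) = 1 - 0.713z - 1.124z^2.
Stationarity requires all roots to lie outside the unit circle, i.e. |z| > 1 for every root.
Set 1 + (-0.713) z + (-1.124) z^2 = 0, i.e. a z^2 + b z + c = 0 with a = -1.124, b = -0.713, c = 1.
Discriminant D = b^2 - 4ac = (-0.713)^2 - 4*(-1.124)*1 = 0.508369 - (-4.496) = 5.004369.
D >= 0, so the roots are real: z = (-b +/- sqrt(D)) / (2a) = (0.713 +/- 2.237045) / (-2.248).
  z_1 = (0.713 + 2.237045) / (-2.248) = -1.3123,   |z_1| = 1.3123.
  z_2 = (0.713 - 2.237045) / (-2.248) = 0.678,   |z_2| = 0.678.
Moduli of all roots: 1.3123, 0.6780.
All moduli strictly greater than 1? No.
Verdict: Not stationary.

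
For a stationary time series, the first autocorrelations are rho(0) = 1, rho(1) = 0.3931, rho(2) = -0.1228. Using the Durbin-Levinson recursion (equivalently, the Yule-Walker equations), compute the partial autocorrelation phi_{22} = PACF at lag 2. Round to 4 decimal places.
\phi_{22} = -0.3280

The PACF at lag k is phi_{kk}, the last component of the solution
to the Yule-Walker system G_k phi = r_k where
  (G_k)_{ij} = rho(|i - j|), (r_k)_i = rho(i), i,j = 1..k.
Equivalently, Durbin-Levinson gives phi_{kk} iteratively:
  phi_{11} = rho(1)
  phi_{kk} = [rho(k) - sum_{j=1..k-1} phi_{k-1,j} rho(k-j)]
            / [1 - sum_{j=1..k-1} phi_{k-1,j} rho(j)],
  phi_{k,j} = phi_{k-1,j} - phi_{kk} phi_{k-1,k-j},  j = 1..k-1.
Step k = 1:
  phi_11 = rho(1) = 0.3931.
Step k = 2:
  phi_22 = [rho(2) - phi_11 rho(1)] / [1 - phi_11 rho(1)] = [-0.1228 - (0.3931)(0.3931)] / [1 - (0.3931)(0.3931)]
         = -0.27732761 / 0.84547239 = -0.328.
Therefore phi_{22} = -0.3280.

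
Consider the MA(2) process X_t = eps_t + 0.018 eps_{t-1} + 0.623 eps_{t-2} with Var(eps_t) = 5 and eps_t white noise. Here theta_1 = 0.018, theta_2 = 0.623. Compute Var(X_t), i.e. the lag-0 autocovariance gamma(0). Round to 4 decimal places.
\gamma(0) = 6.9423

For an MA(q) process X_t = eps_t + sum_i theta_i eps_{t-i} with
Var(eps_t) = sigma^2, the variance is
  gamma(0) = sigma^2 * (1 + sum_i theta_i^2).
  sum_i theta_i^2 = (0.018)^2 + (0.623)^2 = 0.000324 + 0.388129 = 0.388453.
  gamma(0) = 5 * (1 + 0.388453) = 5 * 1.388453 = 6.942265, which rounds to 6.9423.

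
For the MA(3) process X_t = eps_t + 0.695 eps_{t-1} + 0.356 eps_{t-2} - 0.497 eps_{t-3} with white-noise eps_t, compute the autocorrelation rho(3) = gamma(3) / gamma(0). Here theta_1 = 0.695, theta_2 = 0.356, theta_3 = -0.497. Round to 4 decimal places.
\rho(3) = -0.2677

For an MA(q) process with theta_0 = 1, the autocovariance is
  gamma(k) = sigma^2 * sum_{i=0..q-k} theta_i * theta_{i+k},
and rho(k) = gamma(k) / gamma(0). Sigma^2 cancels.
  numerator   = (1)*(-0.497) = -0.497.
  denominator = (1)^2 + (0.695)^2 + (0.356)^2 + (-0.497)^2 = 1.85677.
  rho(3) = -0.497 / 1.85677 = -0.2677.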